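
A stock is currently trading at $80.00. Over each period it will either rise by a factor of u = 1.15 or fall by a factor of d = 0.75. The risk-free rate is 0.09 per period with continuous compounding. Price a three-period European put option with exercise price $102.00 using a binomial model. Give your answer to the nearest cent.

Risk-neutral probability p = (e^0.09 − 0.75)/(1.15 − 0.75) = 0.3442/0.4000 = 0.8604
Terminal stock prices: S_uuu = 121.7, S_uud = 79.35, S_udd = 51.75, S_ddd = 33.75
Terminal payoffs (K − S): max(-19.67, 0) = 0, max(22.65, 0) = 22.65, max(50.25, 0) = 50.25, max(68.25, 0) = 68.25
Node uu (S = 105.8): V_uu = e^(−0.09)·[0.8604·0.0000 + 0.1396·22.6500] = 2.8891
Node ud (S = 69): V_ud = e^(−0.09)·[0.8604·22.6500 + 0.1396·50.2500] = 24.2210
Node dd (S = 45): V_dd = e^(−0.09)·[0.8604·50.2500 + 0.1396·68.2500] = 48.2210
Node u (S = 92): V_u = e^(−0.09)·[0.8604·2.8891 + 0.1396·24.2210] = 5.3613
Node d (S = 60): V_d = e^(−0.09)·[0.8604·24.2210 + 0.1396·48.2210] = 25.1976
Node 0 (S = 80): V_0 = e^(−0.09)·[0.8604·5.3613 + 0.1396·25.1976] = 7.4300

$7.43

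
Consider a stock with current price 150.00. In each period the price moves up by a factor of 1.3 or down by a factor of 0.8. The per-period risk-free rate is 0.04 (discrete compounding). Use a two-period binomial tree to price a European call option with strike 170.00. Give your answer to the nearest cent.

Risk-neutral probability p = (1 + 0.04 − 0.8)/(1.3 − 0.8) = 0.2400/0.5000 = 0.4800
Terminal stock prices: S_uu = 253.5, S_ud = 156, S_dd = 96
Terminal payoffs (S − K): max(83.5, 0) = 83.5, max(-14, 0) = 0, max(-74, 0) = 0
Node u (S = 195): V_u = 1/1.04·[0.4800·83.5000 + 0.5200·0.0000] = 38.5385
Node d (S = 120): V_d = 1/1.04·[0.4800·0.0000 + 0.5200·0.0000] = 0.0000
Node 0 (S = 150): V_0 = 1/1.04·[0.4800·38.5385 + 0.5200·0.0000] = 17.7870

17.79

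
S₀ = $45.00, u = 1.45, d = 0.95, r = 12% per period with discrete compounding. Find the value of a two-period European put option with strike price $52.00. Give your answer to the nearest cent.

Risk-neutral probability p = (1 + 0.12 − 0.95)/(1.45 − 0.95) = 0.1700/0.5000 = 0.3400
Terminal stock prices: S_uu = 94.61, S_ud = 61.99, S_dd = 40.61
Terminal payoffs (K − S): max(-42.61, 0) = 0, max(-9.987, 0) = 0, max(11.39, 0) = 11.39
Node u (S = 65.25): V_u = 1/1.12·[0.3400·0.0000 + 0.6600·0.0000] = 0.0000
Node d (S = 42.75): V_d = 1/1.12·[0.3400·0.0000 + 0.6600·11.3875] = 6.7105
Node 0 (S = 45): V_0 = 1/1.12·[0.3400·0.0000 + 0.6600·6.7105] = 3.9544

$3.95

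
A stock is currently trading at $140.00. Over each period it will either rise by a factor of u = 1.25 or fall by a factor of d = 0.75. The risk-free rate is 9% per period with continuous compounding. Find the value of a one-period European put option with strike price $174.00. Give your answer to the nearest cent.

$19.65

Risk-neutral probability p = (e^0.09 − 0.75)/(1.25 − 0.75) = 0.3442/0.5000 = 0.6883
Terminal stock prices: S_u = 175, S_d = 105
Terminal payoffs (K − S): max(-1, 0) = 0, max(69, 0) = 69
Node 0 (S = 140): V_0 = e^(−0.09)·[0.6883·0.0000 + 0.3117·69.0000] = 19.6531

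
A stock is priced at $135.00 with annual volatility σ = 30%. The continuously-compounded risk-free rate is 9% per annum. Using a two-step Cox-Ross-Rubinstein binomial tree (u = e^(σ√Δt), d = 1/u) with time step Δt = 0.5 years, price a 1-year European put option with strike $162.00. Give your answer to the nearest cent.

CRR parameters: u = e^(σ√Δt) = e^(0.3·√0.5) = 1.2363, d = 1/u = 0.8089
Per-period rate: rΔt = 0.09·0.5 = 0.045, so R = e^0.045 = 1.0460
Risk-neutral probability p = (e^0.045 − 0.8089)/(1.2363 − 0.8089) = 0.2372/0.4275 = 0.5548
Terminal stock prices: S_uu = 206.3, S_ud = 135, S_dd = 88.32
Terminal payoffs (K − S): max(-44.34, 0) = 0, max(27, 0) = 27, max(73.68, 0) = 73.68
Node u (S = 166.9): V_u = e^(−0.045)·[0.5548·0.0000 + 0.4452·27.0000] = 11.4903
Node d (S = 109.2): V_d = e^(−0.045)·[0.5548·27.0000 + 0.4452·73.6761] = 45.6758
Node 0 (S = 135): V_0 = e^(−0.045)·[0.5548·11.4903 + 0.4452·45.6758] = 25.5330

$25.53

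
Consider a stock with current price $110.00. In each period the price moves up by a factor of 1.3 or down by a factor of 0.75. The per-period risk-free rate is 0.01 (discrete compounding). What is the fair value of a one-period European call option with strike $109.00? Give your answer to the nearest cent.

Risk-neutral probability p = (1 + 0.01 − 0.75)/(1.3 − 0.75) = 0.2600/0.5500 = 0.4727
Terminal stock prices: S_u = 143, S_d = 82.5
Terminal payoffs (S − K): max(34, 0) = 34, max(-26.5, 0) = 0
Node 0 (S = 110): V_0 = 1/1.01·[0.4727·34.0000 + 0.5273·0.0000] = 15.9136

$15.91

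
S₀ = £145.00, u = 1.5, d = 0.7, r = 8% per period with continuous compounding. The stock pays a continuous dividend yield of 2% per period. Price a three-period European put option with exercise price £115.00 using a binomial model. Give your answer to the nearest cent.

Per-period risk-free factor R = e^0.08 = 1.0833; dividend-adjusted growth = e^(0.08−0.02) = 1.0618.
Risk-neutral probability p = (1.0618 − 0.7)/(1.5 − 0.7) = 0.3618/0.8000 = 0.4523
Terminal stock prices: S_uuu = 489.4, S_uud = 228.4, S_udd = 106.6, S_ddd = 49.73
Terminal payoffs (K − S): max(-374.4, 0) = 0, max(-113.4, 0) = 0, max(8.425, 0) = 8.425, max(65.27, 0) = 65.27
Node uu (S = 326.2): V_uu = e^(−0.08)·[0.4523·0.0000 + 0.5477·0.0000] = 0.0000
Node ud (S = 152.2): V_ud = e^(−0.08)·[0.4523·0.0000 + 0.5477·8.4250] = 4.2596
Node dd (S = 71.05): V_dd = e^(−0.08)·[0.4523·8.4250 + 0.5477·65.2650] = 36.5153
Node u (S = 217.5): V_u = e^(−0.08)·[0.4523·0.0000 + 0.5477·4.2596] = 2.1536
Node d (S = 101.5): V_d = e^(−0.08)·[0.4523·4.2596 + 0.5477·36.5153] = 20.2404
Node 0 (S = 145): V_0 = e^(−0.08)·[0.4523·2.1536 + 0.5477·20.2404] = 11.1326

£11.13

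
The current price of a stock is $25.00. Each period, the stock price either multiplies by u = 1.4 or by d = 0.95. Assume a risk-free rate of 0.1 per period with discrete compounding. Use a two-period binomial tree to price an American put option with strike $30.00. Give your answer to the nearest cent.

$5.00

Risk-neutral probability p = (1 + 0.1 − 0.95)/(1.4 − 0.95) = 0.1500/0.4500 = 0.3333
Terminal stock prices: S_uu = 49, S_ud = 33.25, S_dd = 22.56
Terminal payoffs (K − S): max(-19, 0) = 0, max(-3.25, 0) = 0, max(7.438, 0) = 7.438
Node u (S = 35): continuation = 1/1.1·[0.3333·0.0000 + 0.6667·0.0000] = 0.0000; exercise value = 0.0000 ≤ continuation, so V_u = 0.0000
Node d (S = 23.75): continuation = 1/1.1·[0.3333·0.0000 + 0.6667·7.4375] = 4.5076; exercise value = 6.2500 > continuation, so V_d = 6.2500 (exercise)
Node 0 (S = 25): continuation = 1/1.1·[0.3333·0.0000 + 0.6667·6.2500] = 3.7879; exercise value = 5.0000 > continuation, so V_0 = 5.0000 (exercise)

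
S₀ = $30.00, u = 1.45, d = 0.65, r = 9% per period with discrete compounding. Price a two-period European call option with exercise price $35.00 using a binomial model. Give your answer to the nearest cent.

$7.15

Risk-neutral probability p = (1 + 0.09 − 0.65)/(1.45 − 0.65) = 0.4400/0.8000 = 0.5500
Terminal stock prices: S_uu = 63.08, S_ud = 28.28, S_dd = 12.68
Terminal payoffs (S − K): max(28.08, 0) = 28.08, max(-6.725, 0) = 0, max(-22.32, 0) = 0
Node u (S = 43.5): V_u = 1/1.09·[0.5500·28.0750 + 0.4500·0.0000] = 14.1663
Node d (S = 19.5): V_d = 1/1.09·[0.5500·0.0000 + 0.4500·0.0000] = 0.0000
Node 0 (S = 30): V_0 = 1/1.09·[0.5500·14.1663 + 0.4500·0.0000] = 7.1481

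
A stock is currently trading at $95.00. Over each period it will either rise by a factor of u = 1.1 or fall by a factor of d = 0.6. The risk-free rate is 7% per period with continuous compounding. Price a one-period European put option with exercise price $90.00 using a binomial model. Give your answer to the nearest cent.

Risk-neutral probability p = (e^0.07 − 0.6)/(1.1 − 0.6) = 0.4725/0.5000 = 0.9450
Terminal stock prices: S_u = 104.5, S_d = 57
Terminal payoffs (K − S): max(-14.5, 0) = 0, max(33, 0) = 33
Node 0 (S = 95): V_0 = e^(−0.07)·[0.9450·0.0000 + 0.0550·33.0000] = 1.6918

$1.69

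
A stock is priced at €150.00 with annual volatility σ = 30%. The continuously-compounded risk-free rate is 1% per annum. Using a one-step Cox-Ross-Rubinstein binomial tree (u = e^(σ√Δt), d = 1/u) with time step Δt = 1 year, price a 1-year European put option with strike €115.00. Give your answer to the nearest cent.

CRR parameters: u = e^(σ√Δt) = e^(0.3·√1) = 1.3499, d = 1/u = 0.7408
Per-period rate: rΔt = 0.01·1 = 0.01, so R = e^0.01 = 1.0101
Risk-neutral probability p = (e^0.01 − 0.7408)/(1.3499 − 0.7408) = 0.2692/0.6090 = 0.4421
Terminal stock prices: S_u = 202.5, S_d = 111.1
Terminal payoffs (K − S): max(-87.48, 0) = 0, max(3.877, 0) = 3.877
Node 0 (S = 150): V_0 = e^(−0.01)·[0.4421·0.0000 + 0.5579·3.8773] = 2.1418

€2.14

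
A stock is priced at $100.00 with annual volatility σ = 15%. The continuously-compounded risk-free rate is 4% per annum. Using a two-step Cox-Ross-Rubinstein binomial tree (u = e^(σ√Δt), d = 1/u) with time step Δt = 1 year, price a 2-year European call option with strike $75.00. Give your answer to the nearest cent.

$30.90

CRR parameters: u = e^(σ√Δt) = e^(0.15·√1) = 1.1618, d = 1/u = 0.8607
Per-period rate: rΔt = 0.04·1 = 0.04, so R = e^0.04 = 1.0408
Risk-neutral probability p = (e^0.04 − 0.8607)/(1.1618 − 0.8607) = 0.1801/0.3011 = 0.5981
Terminal stock prices: S_uu = 135, S_ud = 100, S_dd = 74.08
Terminal payoffs (S − K): max(59.99, 0) = 59.99, max(25, 0) = 25, max(-0.9182, 0) = 0
Node u (S = 116.2): V_u = e^(−0.04)·[0.5981·59.9859 + 0.4019·25.0000] = 44.1242
Node d (S = 86.07): V_d = e^(−0.04)·[0.5981·25.0000 + 0.4019·0.0000] = 14.3661
Node 0 (S = 100): V_0 = e^(−0.04)·[0.5981·44.1242 + 0.4019·14.3661] = 30.9032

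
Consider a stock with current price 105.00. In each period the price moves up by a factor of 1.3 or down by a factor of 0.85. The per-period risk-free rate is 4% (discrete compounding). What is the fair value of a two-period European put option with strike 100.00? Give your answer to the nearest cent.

Risk-neutral probability p = (1 + 0.04 − 0.85)/(1.3 − 0.85) = 0.1900/0.4500 = 0.4222
Terminal stock prices: S_uu = 177.5, S_ud = 116, S_dd = 75.86
Terminal payoffs (K − S): max(-77.45, 0) = 0, max(-16.02, 0) = 0, max(24.14, 0) = 24.14
Node u (S = 136.5): V_u = 1/1.04·[0.4222·0.0000 + 0.5778·0.0000] = 0.0000
Node d (S = 89.25): V_d = 1/1.04·[0.4222·0.0000 + 0.5778·24.1375] = 13.4097
Node 0 (S = 105): V_0 = 1/1.04·[0.4222·0.0000 + 0.5778·13.4097] = 7.4498

7.45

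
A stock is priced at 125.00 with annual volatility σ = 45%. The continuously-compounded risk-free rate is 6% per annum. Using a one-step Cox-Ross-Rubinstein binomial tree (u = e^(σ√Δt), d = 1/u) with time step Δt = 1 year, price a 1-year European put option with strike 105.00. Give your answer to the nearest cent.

12.96

CRR parameters: u = e^(σ√Δt) = e^(0.45·√1) = 1.5683, d = 1/u = 0.6376
Per-period rate: rΔt = 0.06·1 = 0.06, so R = e^0.06 = 1.0618
Risk-neutral probability p = (e^0.06 − 0.6376)/(1.5683 − 0.6376) = 0.4242/0.9307 = 0.4558
Terminal stock prices: S_u = 196, S_d = 79.7
Terminal payoffs (K − S): max(-91.04, 0) = 0, max(25.3, 0) = 25.3
Node 0 (S = 125): V_0 = e^(−0.06)·[0.4558·0.0000 + 0.5442·25.2965] = 12.9646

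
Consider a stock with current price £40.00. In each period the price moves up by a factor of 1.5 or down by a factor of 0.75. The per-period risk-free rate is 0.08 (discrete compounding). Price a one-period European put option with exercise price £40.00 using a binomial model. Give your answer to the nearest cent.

Risk-neutral probability p = (1 + 0.08 − 0.75)/(1.5 − 0.75) = 0.3300/0.7500 = 0.4400
Terminal stock prices: S_u = 60, S_d = 30
Terminal payoffs (K − S): max(-20, 0) = 0, max(10, 0) = 10
Node 0 (S = 40): V_0 = 1/1.08·[0.4400·0.0000 + 0.5600·10.0000] = 5.1852

£5.19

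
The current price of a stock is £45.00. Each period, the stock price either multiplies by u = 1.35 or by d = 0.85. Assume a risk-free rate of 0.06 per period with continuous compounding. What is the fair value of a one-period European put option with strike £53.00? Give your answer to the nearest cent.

Risk-neutral probability p = (e^0.06 − 0.85)/(1.35 − 0.85) = 0.2118/0.5000 = 0.4237
Terminal stock prices: S_u = 60.75, S_d = 38.25
Terminal payoffs (K − S): max(-7.75, 0) = 0, max(14.75, 0) = 14.75
Node 0 (S = 45): V_0 = e^(−0.06)·[0.4237·0.0000 + 0.5763·14.7500] = 8.0058

£8.01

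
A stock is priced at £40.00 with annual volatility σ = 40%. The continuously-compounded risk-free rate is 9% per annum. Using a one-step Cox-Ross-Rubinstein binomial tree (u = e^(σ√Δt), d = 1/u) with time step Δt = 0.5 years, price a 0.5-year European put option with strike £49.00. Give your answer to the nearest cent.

£8.83

CRR parameters: u = e^(σ√Δt) = e^(0.4·√0.5) = 1.3269, d = 1/u = 0.7536
Per-period rate: rΔt = 0.09·0.5 = 0.045, so R = e^0.045 = 1.0460
Risk-neutral probability p = (e^0.045 − 0.7536)/(1.3269 − 0.7536) = 0.2924/0.5733 = 0.5100
Terminal stock prices: S_u = 53.08, S_d = 30.15
Terminal payoffs (K − S): max(-4.076, 0) = 0, max(18.85, 0) = 18.85
Node 0 (S = 40): V_0 = e^(−0.045)·[0.5100·0.0000 + 0.4900·18.8545] = 8.8313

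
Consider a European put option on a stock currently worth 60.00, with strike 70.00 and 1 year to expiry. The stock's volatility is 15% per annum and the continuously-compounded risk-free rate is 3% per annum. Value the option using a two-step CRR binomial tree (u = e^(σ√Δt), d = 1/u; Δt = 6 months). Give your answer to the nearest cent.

9.13

CRR parameters: u = e^(σ√Δt) = e^(0.15·√0.5) = 1.1119, d = 1/u = 0.8994
Per-period rate: rΔt = 0.03·0.5 = 0.015, so R = e^0.015 = 1.0151
Risk-neutral probability p = (e^0.015 − 0.8994)/(1.1119 − 0.8994) = 0.1157/0.2125 = 0.5446
Terminal stock prices: S_uu = 74.18, S_ud = 60, S_dd = 48.53
Terminal payoffs (K − S): max(-4.179, 0) = 0, max(10, 0) = 10, max(21.47, 0) = 21.47
Node u (S = 66.71): V_u = e^(−0.015)·[0.5446·0.0000 + 0.4554·10.0000] = 4.4860
Node d (S = 53.96): V_d = e^(−0.015)·[0.5446·10.0000 + 0.4554·21.4685] = 14.9959
Node 0 (S = 60): V_0 = e^(−0.015)·[0.5446·4.4860 + 0.4554·14.9959] = 9.1340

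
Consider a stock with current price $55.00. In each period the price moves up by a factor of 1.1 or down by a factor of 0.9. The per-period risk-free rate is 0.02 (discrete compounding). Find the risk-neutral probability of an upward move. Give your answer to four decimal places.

p = 0.6000

Risk-neutral probability p = (1 + 0.02 − 0.9)/(1.1 − 0.9) = 0.1200/0.2000 = 0.6000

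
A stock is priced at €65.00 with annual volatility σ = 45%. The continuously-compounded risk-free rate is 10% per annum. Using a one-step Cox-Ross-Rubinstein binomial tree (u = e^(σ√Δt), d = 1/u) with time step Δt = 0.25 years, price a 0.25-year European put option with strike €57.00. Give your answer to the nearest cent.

€2.49

CRR parameters: u = e^(σ√Δt) = e^(0.45·√0.25) = 1.2523, d = 1/u = 0.7985
Per-period rate: rΔt = 0.1·0.25 = 0.025, so R = e^0.025 = 1.0253
Risk-neutral probability p = (e^0.025 − 0.7985)/(1.2523 − 0.7985) = 0.2268/0.4538 = 0.4998
Terminal stock prices: S_u = 81.4, S_d = 51.9
Terminal payoffs (K − S): max(-24.4, 0) = 0, max(5.096, 0) = 5.096
Node 0 (S = 65): V_0 = e^(−0.025)·[0.4998·0.0000 + 0.5002·5.0964] = 2.4864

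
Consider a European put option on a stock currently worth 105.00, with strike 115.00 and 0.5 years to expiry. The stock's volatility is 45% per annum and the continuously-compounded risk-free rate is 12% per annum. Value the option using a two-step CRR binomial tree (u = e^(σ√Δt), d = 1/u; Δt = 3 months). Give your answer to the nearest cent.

CRR parameters: u = e^(σ√Δt) = e^(0.45·√0.25) = 1.2523, d = 1/u = 0.7985
Per-period rate: rΔt = 0.12·0.25 = 0.03, so R = e^0.03 = 1.0305
Risk-neutral probability p = (e^0.03 − 0.7985)/(1.2523 − 0.7985) = 0.2319/0.4538 = 0.5111
Terminal stock prices: S_uu = 164.7, S_ud = 105, S_dd = 66.95
Terminal payoffs (K − S): max(-49.67, 0) = 0, max(10, 0) = 10, max(48.05, 0) = 48.05
Node u (S = 131.5): V_u = e^(−0.03)·[0.5111·0.0000 + 0.4889·10.0000] = 4.7446
Node d (S = 83.84): V_d = e^(−0.03)·[0.5111·10.0000 + 0.4889·48.0490] = 27.7570
Node 0 (S = 105): V_0 = e^(−0.03)·[0.5111·4.7446 + 0.4889·27.7570] = 15.5227

15.52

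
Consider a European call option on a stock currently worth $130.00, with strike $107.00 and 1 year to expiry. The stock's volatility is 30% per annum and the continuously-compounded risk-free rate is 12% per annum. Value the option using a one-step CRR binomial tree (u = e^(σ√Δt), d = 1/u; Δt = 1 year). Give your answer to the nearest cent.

$38.56

CRR parameters: u = e^(σ√Δt) = e^(0.3·√1) = 1.3499, d = 1/u = 0.7408
Per-period rate: rΔt = 0.12·1 = 0.12, so R = e^0.12 = 1.1275
Risk-neutral probability p = (e^0.12 − 0.7408)/(1.3499 − 0.7408) = 0.3867/0.6090 = 0.6349
Terminal stock prices: S_u = 175.5, S_d = 96.31
Terminal payoffs (S − K): max(68.48, 0) = 68.48, max(-10.69, 0) = 0
Node 0 (S = 130): V_0 = e^(−0.12)·[0.6349·68.4816 + 0.3651·0.0000] = 38.5623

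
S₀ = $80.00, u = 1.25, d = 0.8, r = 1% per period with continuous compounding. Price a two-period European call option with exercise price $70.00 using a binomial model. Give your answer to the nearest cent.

Risk-neutral probability p = (e^0.01 − 0.8)/(1.25 − 0.8) = 0.2101/0.4500 = 0.4668
Terminal stock prices: S_uu = 125, S_ud = 80, S_dd = 51.2
Terminal payoffs (S − K): max(55, 0) = 55, max(10, 0) = 10, max(-18.8, 0) = 0
Node u (S = 100): V_u = e^(−0.01)·[0.4668·55.0000 + 0.5332·10.0000] = 30.6965
Node d (S = 64): V_d = e^(−0.01)·[0.4668·10.0000 + 0.5332·0.0000] = 4.6213
Node 0 (S = 80): V_0 = e^(−0.01)·[0.4668·30.6965 + 0.5332·4.6213] = 16.6256

$16.63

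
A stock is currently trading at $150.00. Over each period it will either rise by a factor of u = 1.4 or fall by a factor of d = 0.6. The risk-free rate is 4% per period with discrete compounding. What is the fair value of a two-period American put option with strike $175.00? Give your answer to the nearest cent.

$47.99

Risk-neutral probability p = (1 + 0.04 − 0.6)/(1.4 − 0.6) = 0.4400/0.8000 = 0.5500
Terminal stock prices: S_uu = 294, S_ud = 126, S_dd = 54
Terminal payoffs (K − S): max(-119, 0) = 0, max(49, 0) = 49, max(121, 0) = 121
Node u (S = 210): continuation = 1/1.04·[0.5500·0.0000 + 0.4500·49.0000] = 21.2019; exercise value = 0.0000 ≤ continuation, so V_u = 21.2019
Node d (S = 90): continuation = 1/1.04·[0.5500·49.0000 + 0.4500·121.0000] = 78.2692; exercise value = 85.0000 > continuation, so V_d = 85.0000 (exercise)
Node 0 (S = 150): continuation = 1/1.04·[0.5500·21.2019 + 0.4500·85.0000] = 47.9914; exercise value = 25.0000 ≤ continuation, so V_0 = 47.9914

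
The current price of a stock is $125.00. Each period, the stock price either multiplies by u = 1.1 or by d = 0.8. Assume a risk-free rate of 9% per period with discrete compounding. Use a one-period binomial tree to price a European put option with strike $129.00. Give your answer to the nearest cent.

$0.89

Risk-neutral probability p = (1 + 0.09 − 0.8)/(1.1 − 0.8) = 0.2900/0.3000 = 0.9667
Terminal stock prices: S_u = 137.5, S_d = 100
Terminal payoffs (K − S): max(-8.5, 0) = 0, max(29, 0) = 29
Node 0 (S = 125): V_0 = 1/1.09·[0.9667·0.0000 + 0.0333·29.0000] = 0.8869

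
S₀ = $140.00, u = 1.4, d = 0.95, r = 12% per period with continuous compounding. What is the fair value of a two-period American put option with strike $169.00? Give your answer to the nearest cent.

Risk-neutral probability p = (e^0.12 − 0.95)/(1.4 − 0.95) = 0.1775/0.4500 = 0.3944
Terminal stock prices: S_uu = 274.4, S_ud = 186.2, S_dd = 126.3
Terminal payoffs (K − S): max(-105.4, 0) = 0, max(-17.2, 0) = 0, max(42.65, 0) = 42.65
Node u (S = 196): continuation = e^(−0.12)·[0.3944·0.0000 + 0.6056·0.0000] = 0.0000; exercise value = 0.0000 ≤ continuation, so V_u = 0.0000
Node d (S = 133): continuation = e^(−0.12)·[0.3944·0.0000 + 0.6056·42.6500] = 22.9067; exercise value = 36.0000 > continuation, so V_d = 36.0000 (exercise)
Node 0 (S = 140): continuation = e^(−0.12)·[0.3944·0.0000 + 0.6056·36.0000] = 19.3351; exercise value = 29.0000 > continuation, so V_0 = 29.0000 (exercise)

$29.00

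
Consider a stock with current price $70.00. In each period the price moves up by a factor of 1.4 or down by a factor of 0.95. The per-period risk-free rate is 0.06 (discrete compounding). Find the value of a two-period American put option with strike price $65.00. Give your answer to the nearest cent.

Risk-neutral probability p = (1 + 0.06 − 0.95)/(1.4 − 0.95) = 0.1100/0.4500 = 0.2444
Terminal stock prices: S_uu = 137.2, S_ud = 93.1, S_dd = 63.17
Terminal payoffs (K − S): max(-72.2, 0) = 0, max(-28.1, 0) = 0, max(1.825, 0) = 1.825
Node u (S = 98): continuation = 1/1.06·[0.2444·0.0000 + 0.7556·0.0000] = 0.0000; exercise value = 0.0000 ≤ continuation, so V_u = 0.0000
Node d (S = 66.5): continuation = 1/1.06·[0.2444·0.0000 + 0.7556·1.8250] = 1.3008; exercise value = 0.0000 ≤ continuation, so V_d = 1.3008
Node 0 (S = 70): continuation = 1/1.06·[0.2444·0.0000 + 0.7556·1.3008] = 0.9272; exercise value = 0.0000 ≤ continuation, so V_0 = 0.9272

$0.93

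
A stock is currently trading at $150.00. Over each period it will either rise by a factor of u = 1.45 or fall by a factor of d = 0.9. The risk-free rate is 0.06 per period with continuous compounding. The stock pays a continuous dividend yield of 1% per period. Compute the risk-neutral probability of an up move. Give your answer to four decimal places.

Per-period risk-free factor R = e^0.06 = 1.0618; dividend-adjusted growth = e^(0.06−0.01) = 1.0513.
Risk-neutral probability p = (1.0513 − 0.9)/(1.45 − 0.9) = 0.1513/0.5500 = 0.2750

p = 0.2750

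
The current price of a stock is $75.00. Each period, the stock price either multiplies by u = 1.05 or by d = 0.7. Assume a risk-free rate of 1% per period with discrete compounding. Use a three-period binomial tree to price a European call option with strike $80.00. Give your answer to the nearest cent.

$4.60

Risk-neutral probability p = (1 + 0.01 − 0.7)/(1.05 − 0.7) = 0.3100/0.3500 = 0.8857
Terminal stock prices: S_uuu = 86.82, S_uud = 57.88, S_udd = 38.59, S_ddd = 25.72
Terminal payoffs (S − K): max(6.822, 0) = 6.822, max(-22.12, 0) = 0, max(-41.41, 0) = 0, max(-54.28, 0) = 0
Node uu (S = 82.69): V_uu = 1/1.01·[0.8857·6.8219 + 0.1143·0.0000] = 5.9824
Node ud (S = 55.12): V_ud = 1/1.01·[0.8857·0.0000 + 0.1143·0.0000] = 0.0000
Node dd (S = 36.75): V_dd = 1/1.01·[0.8857·0.0000 + 0.1143·0.0000] = 0.0000
Node u (S = 78.75): V_u = 1/1.01·[0.8857·5.9824 + 0.1143·0.0000] = 5.2462
Node d (S = 52.5): V_d = 1/1.01·[0.8857·0.0000 + 0.1143·0.0000] = 0.0000
Node 0 (S = 75): V_0 = 1/1.01·[0.8857·5.2462 + 0.1143·0.0000] = 4.6007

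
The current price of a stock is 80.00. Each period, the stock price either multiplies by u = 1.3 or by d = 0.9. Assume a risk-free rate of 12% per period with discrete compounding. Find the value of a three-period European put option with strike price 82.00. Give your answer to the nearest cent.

Risk-neutral probability p = (1 + 0.12 − 0.9)/(1.3 − 0.9) = 0.2200/0.4000 = 0.5500
Terminal stock prices: S_uuu = 175.8, S_uud = 121.7, S_udd = 84.24, S_ddd = 58.32
Terminal payoffs (K − S): max(-93.76, 0) = 0, max(-39.68, 0) = 0, max(-2.24, 0) = 0, max(23.68, 0) = 23.68
Node uu (S = 135.2): V_uu = 1/1.12·[0.5500·0.0000 + 0.4500·0.0000] = 0.0000
Node ud (S = 93.6): V_ud = 1/1.12·[0.5500·0.0000 + 0.4500·0.0000] = 0.0000
Node dd (S = 64.8): V_dd = 1/1.12·[0.5500·0.0000 + 0.4500·23.6800] = 9.5143
Node u (S = 104): V_u = 1/1.12·[0.5500·0.0000 + 0.4500·0.0000] = 0.0000
Node d (S = 72): V_d = 1/1.12·[0.5500·0.0000 + 0.4500·9.5143] = 3.8227
Node 0 (S = 80): V_0 = 1/1.12·[0.5500·0.0000 + 0.4500·3.8227] = 1.5359

1.54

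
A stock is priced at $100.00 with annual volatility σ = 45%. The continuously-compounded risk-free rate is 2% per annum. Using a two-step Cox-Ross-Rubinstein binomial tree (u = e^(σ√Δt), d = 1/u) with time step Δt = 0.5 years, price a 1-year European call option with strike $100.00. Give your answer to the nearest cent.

$16.63

CRR parameters: u = e^(σ√Δt) = e^(0.45·√0.5) = 1.3746, d = 1/u = 0.7275
Per-period rate: rΔt = 0.02·0.5 = 0.01, so R = e^0.01 = 1.0101
Risk-neutral probability p = (e^0.01 − 0.7275)/(1.3746 − 0.7275) = 0.2826/0.6472 = 0.4366
Terminal stock prices: S_uu = 189, S_ud = 100, S_dd = 52.92
Terminal payoffs (S − K): max(88.97, 0) = 88.97, max(0, 0) = 0, max(-47.08, 0) = 0
Node u (S = 137.5): V_u = e^(−0.01)·[0.4366·88.9658 + 0.5634·0.0000] = 38.4599
Node d (S = 72.75): V_d = e^(−0.01)·[0.4366·0.0000 + 0.5634·0.0000] = 0.0000
Node 0 (S = 100): V_0 = e^(−0.01)·[0.4366·38.4599 + 0.5634·0.0000] = 16.6262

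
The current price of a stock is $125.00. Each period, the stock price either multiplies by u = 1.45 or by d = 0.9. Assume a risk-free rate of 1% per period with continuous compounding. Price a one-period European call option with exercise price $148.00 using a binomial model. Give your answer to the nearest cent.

Risk-neutral probability p = (e^0.01 − 0.9)/(1.45 − 0.9) = 0.1101/0.5500 = 0.2001
Terminal stock prices: S_u = 181.2, S_d = 112.5
Terminal payoffs (S − K): max(33.25, 0) = 33.25, max(-35.5, 0) = 0
Node 0 (S = 125): V_0 = e^(−0.01)·[0.2001·33.2500 + 0.7999·0.0000] = 6.5868

$6.59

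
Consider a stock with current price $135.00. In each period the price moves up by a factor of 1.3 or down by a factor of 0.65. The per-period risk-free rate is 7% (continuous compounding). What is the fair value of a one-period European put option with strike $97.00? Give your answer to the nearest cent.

Risk-neutral probability p = (e^0.07 − 0.65)/(1.3 − 0.65) = 0.4225/0.6500 = 0.6500
Terminal stock prices: S_u = 175.5, S_d = 87.75
Terminal payoffs (K − S): max(-78.5, 0) = 0, max(9.25, 0) = 9.25
Node 0 (S = 135): V_0 = e^(−0.07)·[0.6500·0.0000 + 0.3500·9.2500] = 3.0185

$3.02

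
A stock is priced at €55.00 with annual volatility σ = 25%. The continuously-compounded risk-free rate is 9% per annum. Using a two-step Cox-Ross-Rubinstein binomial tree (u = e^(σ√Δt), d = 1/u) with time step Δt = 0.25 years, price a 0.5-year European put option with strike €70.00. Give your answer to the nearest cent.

CRR parameters: u = e^(σ√Δt) = e^(0.25·√0.25) = 1.1331, d = 1/u = 0.8825
Per-period rate: rΔt = 0.09·0.25 = 0.0225, so R = e^0.0225 = 1.0228
Risk-neutral probability p = (e^0.0225 − 0.8825)/(1.1331 − 0.8825) = 0.1403/0.2507 = 0.5596
Terminal stock prices: S_uu = 70.62, S_ud = 55, S_dd = 42.83
Terminal payoffs (K − S): max(-0.6214, 0) = 0, max(15, 0) = 15, max(27.17, 0) = 27.17
Node u (S = 62.32): V_u = e^(−0.0225)·[0.5596·0.0000 + 0.4404·15.0000] = 6.4594
Node d (S = 48.54): V_d = e^(−0.0225)·[0.5596·15.0000 + 0.4404·27.1660] = 19.9053
Node 0 (S = 55): V_0 = e^(−0.0225)·[0.5596·6.4594 + 0.4404·19.9053] = 12.1058

€12.11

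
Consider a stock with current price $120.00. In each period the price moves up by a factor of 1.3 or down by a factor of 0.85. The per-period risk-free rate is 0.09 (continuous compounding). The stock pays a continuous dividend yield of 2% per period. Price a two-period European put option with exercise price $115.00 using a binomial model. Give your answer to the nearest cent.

Per-period risk-free factor R = e^0.09 = 1.0942; dividend-adjusted growth = e^(0.09−0.02) = 1.0725.
Risk-neutral probability p = (1.0725 − 0.85)/(1.3 − 0.85) = 0.2225/0.4500 = 0.4945
Terminal stock prices: S_uu = 202.8, S_ud = 132.6, S_dd = 86.7
Terminal payoffs (K − S): max(-87.8, 0) = 0, max(-17.6, 0) = 0, max(28.3, 0) = 28.3
Node u (S = 156): V_u = e^(−0.09)·[0.4945·0.0000 + 0.5055·0.0000] = 0.0000
Node d (S = 102): V_d = e^(−0.09)·[0.4945·0.0000 + 0.5055·28.3000] = 13.0753
Node 0 (S = 120): V_0 = e^(−0.09)·[0.4945·0.0000 + 0.5055·13.0753] = 6.0412

$6.04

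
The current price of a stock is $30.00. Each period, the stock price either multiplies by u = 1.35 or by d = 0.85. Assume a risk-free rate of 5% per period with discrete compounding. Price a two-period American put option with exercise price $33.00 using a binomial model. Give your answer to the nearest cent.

$4.29

Risk-neutral probability p = (1 + 0.05 − 0.85)/(1.35 − 0.85) = 0.2000/0.5000 = 0.4000
Terminal stock prices: S_uu = 54.68, S_ud = 34.42, S_dd = 21.67
Terminal payoffs (K − S): max(-21.68, 0) = 0, max(-1.425, 0) = 0, max(11.33, 0) = 11.33
Node u (S = 40.5): continuation = 1/1.05·[0.4000·0.0000 + 0.6000·0.0000] = 0.0000; exercise value = 0.0000 ≤ continuation, so V_u = 0.0000
Node d (S = 25.5): continuation = 1/1.05·[0.4000·0.0000 + 0.6000·11.3250] = 6.4714; exercise value = 7.5000 > continuation, so V_d = 7.5000 (exercise)
Node 0 (S = 30): continuation = 1/1.05·[0.4000·0.0000 + 0.6000·7.5000] = 4.2857; exercise value = 3.0000 ≤ continuation, so V_0 = 4.2857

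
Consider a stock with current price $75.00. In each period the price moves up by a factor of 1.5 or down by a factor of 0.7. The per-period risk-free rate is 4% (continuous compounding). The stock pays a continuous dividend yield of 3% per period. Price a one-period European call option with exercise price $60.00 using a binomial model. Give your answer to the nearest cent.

Per-period risk-free factor R = e^0.04 = 1.0408; dividend-adjusted growth = e^(0.04−0.03) = 1.0101.
Risk-neutral probability p = (1.0101 − 0.7)/(1.5 − 0.7) = 0.3101/0.8000 = 0.3876
Terminal stock prices: S_u = 112.5, S_d = 52.5
Terminal payoffs (S − K): max(52.5, 0) = 52.5, max(-7.5, 0) = 0
Node 0 (S = 75): V_0 = e^(−0.04)·[0.3876·52.5000 + 0.6124·0.0000] = 19.5492

$19.55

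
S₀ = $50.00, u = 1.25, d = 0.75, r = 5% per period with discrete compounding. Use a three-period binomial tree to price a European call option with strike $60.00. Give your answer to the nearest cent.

Risk-neutral probability p = (1 + 0.05 − 0.75)/(1.25 − 0.75) = 0.3000/0.5000 = 0.6000
Terminal stock prices: S_uuu = 97.66, S_uud = 58.59, S_udd = 35.16, S_ddd = 21.09
Terminal payoffs (S − K): max(37.66, 0) = 37.66, max(-1.406, 0) = 0, max(-24.84, 0) = 0, max(-38.91, 0) = 0
Node uu (S = 78.12): V_uu = 1/1.05·[0.6000·37.6562 + 0.4000·0.0000] = 21.5179
Node ud (S = 46.88): V_ud = 1/1.05·[0.6000·0.0000 + 0.4000·0.0000] = 0.0000
Node dd (S = 28.12): V_dd = 1/1.05·[0.6000·0.0000 + 0.4000·0.0000] = 0.0000
Node u (S = 62.5): V_u = 1/1.05·[0.6000·21.5179 + 0.4000·0.0000] = 12.2959
Node d (S = 37.5): V_d = 1/1.05·[0.6000·0.0000 + 0.4000·0.0000] = 0.0000
Node 0 (S = 50): V_0 = 1/1.05·[0.6000·12.2959 + 0.4000·0.0000] = 7.0262

$7.03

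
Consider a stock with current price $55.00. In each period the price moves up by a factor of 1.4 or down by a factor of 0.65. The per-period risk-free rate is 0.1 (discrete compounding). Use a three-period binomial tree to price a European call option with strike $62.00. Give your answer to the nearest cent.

Risk-neutral probability p = (1 + 0.1 − 0.65)/(1.4 − 0.65) = 0.4500/0.7500 = 0.6000
Terminal stock prices: S_uuu = 150.9, S_uud = 70.07, S_udd = 32.53, S_ddd = 15.1
Terminal payoffs (S − K): max(88.92, 0) = 88.92, max(8.07, 0) = 8.07, max(-29.47, 0) = 0, max(-46.9, 0) = 0
Node uu (S = 107.8): V_uu = 1/1.1·[0.6000·88.9200 + 0.4000·8.0700] = 51.4364
Node ud (S = 50.05): V_ud = 1/1.1·[0.6000·8.0700 + 0.4000·0.0000] = 4.4018
Node dd (S = 23.24): V_dd = 1/1.1·[0.6000·0.0000 + 0.4000·0.0000] = 0.0000
Node u (S = 77): V_u = 1/1.1·[0.6000·51.4364 + 0.4000·4.4018] = 29.6569
Node d (S = 35.75): V_d = 1/1.1·[0.6000·4.4018 + 0.4000·0.0000] = 2.4010
Node 0 (S = 55): V_0 = 1/1.1·[0.6000·29.6569 + 0.4000·2.4010] = 17.0496

$17.05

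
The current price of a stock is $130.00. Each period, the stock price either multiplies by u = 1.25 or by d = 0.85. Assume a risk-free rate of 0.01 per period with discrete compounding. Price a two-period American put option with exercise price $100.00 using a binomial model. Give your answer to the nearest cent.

$2.14

Risk-neutral probability p = (1 + 0.01 − 0.85)/(1.25 − 0.85) = 0.1600/0.4000 = 0.4000
Terminal stock prices: S_uu = 203.1, S_ud = 138.1, S_dd = 93.92
Terminal payoffs (K − S): max(-103.1, 0) = 0, max(-38.12, 0) = 0, max(6.075, 0) = 6.075
Node u (S = 162.5): continuation = 1/1.01·[0.4000·0.0000 + 0.6000·0.0000] = 0.0000; exercise value = 0.0000 ≤ continuation, so V_u = 0.0000
Node d (S = 110.5): continuation = 1/1.01·[0.4000·0.0000 + 0.6000·6.0750] = 3.6089; exercise value = 0.0000 ≤ continuation, so V_d = 3.6089
Node 0 (S = 130): continuation = 1/1.01·[0.4000·0.0000 + 0.6000·3.6089] = 2.1439; exercise value = 0.0000 ≤ continuation, so V_0 = 2.1439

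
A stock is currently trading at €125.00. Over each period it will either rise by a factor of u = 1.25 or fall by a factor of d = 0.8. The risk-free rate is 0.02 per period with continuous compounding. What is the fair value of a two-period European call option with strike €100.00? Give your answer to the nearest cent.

€33.93

Risk-neutral probability p = (e^0.02 − 0.8)/(1.25 − 0.8) = 0.2202/0.4500 = 0.4893
Terminal stock prices: S_uu = 195.3, S_ud = 125, S_dd = 80
Terminal payoffs (S − K): max(95.31, 0) = 95.31, max(25, 0) = 25, max(-20, 0) = 0
Node u (S = 156.2): V_u = e^(−0.02)·[0.4893·95.3125 + 0.5107·25.0000] = 58.2301
Node d (S = 100): V_d = e^(−0.02)·[0.4893·25.0000 + 0.5107·0.0000] = 11.9912
Node 0 (S = 125): V_0 = e^(−0.02)·[0.4893·58.2301 + 0.5107·11.9912] = 33.9321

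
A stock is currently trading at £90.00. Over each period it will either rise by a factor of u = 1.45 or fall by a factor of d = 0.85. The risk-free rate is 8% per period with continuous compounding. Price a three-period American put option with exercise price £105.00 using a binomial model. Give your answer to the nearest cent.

£17.30

Risk-neutral probability p = (e^0.08 − 0.85)/(1.45 − 0.85) = 0.2333/0.6000 = 0.3888
Terminal stock prices: S_uuu = 274.4, S_uud = 160.8, S_udd = 94.29, S_ddd = 55.27
Terminal payoffs (K − S): max(-169.4, 0) = 0, max(-55.84, 0) = 0, max(10.71, 0) = 10.71, max(49.73, 0) = 49.73
Node uu (S = 189.2): continuation = e^(−0.08)·[0.3888·0.0000 + 0.6112·0.0000] = 0.0000; exercise value = 0.0000 ≤ continuation, so V_uu = 0.0000
Node ud (S = 110.9): continuation = e^(−0.08)·[0.3888·0.0000 + 0.6112·10.7138] = 6.0447; exercise value = 0.0000 ≤ continuation, so V_ud = 6.0447
Node dd (S = 65.02): continuation = e^(−0.08)·[0.3888·10.7138 + 0.6112·49.7288] = 31.9022; exercise value = 39.9750 > continuation, so V_dd = 39.9750 (exercise)
Node u (S = 130.5): continuation = e^(−0.08)·[0.3888·0.0000 + 0.6112·6.0447] = 3.4104; exercise value = 0.0000 ≤ continuation, so V_u = 3.4104
Node d (S = 76.5): continuation = e^(−0.08)·[0.3888·6.0447 + 0.6112·39.9750] = 24.7234; exercise value = 28.5000 > continuation, so V_d = 28.5000 (exercise)
Node 0 (S = 90): continuation = e^(−0.08)·[0.3888·3.4104 + 0.6112·28.5000] = 17.3037; exercise value = 15.0000 ≤ continuation, so V_0 = 17.3037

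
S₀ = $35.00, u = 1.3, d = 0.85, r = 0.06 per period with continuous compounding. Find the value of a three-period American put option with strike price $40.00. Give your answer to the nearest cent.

Risk-neutral probability p = (e^0.06 − 0.85)/(1.3 − 0.85) = 0.2118/0.4500 = 0.4707
Terminal stock prices: S_uuu = 76.89, S_uud = 50.28, S_udd = 32.87, S_ddd = 21.49
Terminal payoffs (K − S): max(-36.89, 0) = 0, max(-10.28, 0) = 0, max(7.126, 0) = 7.126, max(18.51, 0) = 18.51
Node uu (S = 59.15): continuation = e^(−0.06)·[0.4707·0.0000 + 0.5293·0.0000] = 0.0000; exercise value = 0.0000 ≤ continuation, so V_uu = 0.0000
Node ud (S = 38.67): continuation = e^(−0.06)·[0.4707·0.0000 + 0.5293·7.1263] = 3.5519; exercise value = 1.3250 ≤ continuation, so V_ud = 3.5519
Node dd (S = 25.29): continuation = e^(−0.06)·[0.4707·7.1263 + 0.5293·18.5056] = 12.3831; exercise value = 14.7125 > continuation, so V_dd = 14.7125 (exercise)
Node u (S = 45.5): continuation = e^(−0.06)·[0.4707·0.0000 + 0.5293·3.5519] = 1.7704; exercise value = 0.0000 ≤ continuation, so V_u = 1.7704
Node d (S = 29.75): continuation = e^(−0.06)·[0.4707·3.5519 + 0.5293·14.7125] = 8.9079; exercise value = 10.2500 > continuation, so V_d = 10.2500 (exercise)
Node 0 (S = 35): continuation = e^(−0.06)·[0.4707·1.7704 + 0.5293·10.2500] = 5.8938; exercise value = 5.0000 ≤ continuation, so V_0 = 5.8938

$5.89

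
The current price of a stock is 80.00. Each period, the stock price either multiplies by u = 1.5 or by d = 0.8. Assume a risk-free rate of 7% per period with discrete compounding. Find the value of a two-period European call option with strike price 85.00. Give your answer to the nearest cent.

Risk-neutral probability p = (1 + 0.07 − 0.8)/(1.5 − 0.8) = 0.2700/0.7000 = 0.3857
Terminal stock prices: S_uu = 180, S_ud = 96, S_dd = 51.2
Terminal payoffs (S − K): max(95, 0) = 95, max(11, 0) = 11, max(-33.8, 0) = 0
Node u (S = 120): V_u = 1/1.07·[0.3857·95.0000 + 0.6143·11.0000] = 40.5607
Node d (S = 64): V_d = 1/1.07·[0.3857·11.0000 + 0.6143·0.0000] = 3.9653
Node 0 (S = 80): V_0 = 1/1.07·[0.3857·40.5607 + 0.6143·3.9653] = 16.8978

16.90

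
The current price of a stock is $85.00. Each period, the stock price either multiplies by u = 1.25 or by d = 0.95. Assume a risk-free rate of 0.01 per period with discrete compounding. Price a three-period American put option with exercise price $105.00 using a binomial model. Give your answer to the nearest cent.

Risk-neutral probability p = (1 + 0.01 − 0.95)/(1.25 − 0.95) = 0.0600/0.3000 = 0.2000
Terminal stock prices: S_uuu = 166, S_uud = 126.2, S_udd = 95.89, S_ddd = 72.88
Terminal payoffs (K − S): max(-61.02, 0) = 0, max(-21.17, 0) = 0, max(9.109, 0) = 9.109, max(32.12, 0) = 32.12
Node uu (S = 132.8): continuation = 1/1.01·[0.2000·0.0000 + 0.8000·0.0000] = 0.0000; exercise value = 0.0000 ≤ continuation, so V_uu = 0.0000
Node ud (S = 100.9): continuation = 1/1.01·[0.2000·0.0000 + 0.8000·9.1094] = 7.2153; exercise value = 4.0625 ≤ continuation, so V_ud = 7.2153
Node dd (S = 76.71): continuation = 1/1.01·[0.2000·9.1094 + 0.8000·32.1231] = 27.2479; exercise value = 28.2875 > continuation, so V_dd = 28.2875 (exercise)
Node u (S = 106.2): continuation = 1/1.01·[0.2000·0.0000 + 0.8000·7.2153] = 5.7151; exercise value = 0.0000 ≤ continuation, so V_u = 5.7151
Node d (S = 80.75): continuation = 1/1.01·[0.2000·7.2153 + 0.8000·28.2875] = 23.8347; exercise value = 24.2500 > continuation, so V_d = 24.2500 (exercise)
Node 0 (S = 85): continuation = 1/1.01·[0.2000·5.7151 + 0.8000·24.2500] = 20.3396; exercise value = 20.0000 ≤ continuation, so V_0 = 20.3396

$20.34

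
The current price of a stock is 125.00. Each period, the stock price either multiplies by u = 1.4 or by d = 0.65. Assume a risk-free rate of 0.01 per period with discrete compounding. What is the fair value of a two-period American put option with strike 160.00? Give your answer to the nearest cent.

51.86

Risk-neutral probability p = (1 + 0.01 − 0.65)/(1.4 − 0.65) = 0.3600/0.7500 = 0.4800
Terminal stock prices: S_uu = 245, S_ud = 113.8, S_dd = 52.81
Terminal payoffs (K − S): max(-85, 0) = 0, max(46.25, 0) = 46.25, max(107.2, 0) = 107.2
Node u (S = 175): continuation = 1/1.01·[0.4800·0.0000 + 0.5200·46.2500] = 23.8119; exercise value = 0.0000 ≤ continuation, so V_u = 23.8119
Node d (S = 81.25): continuation = 1/1.01·[0.4800·46.2500 + 0.5200·107.1875] = 77.1658; exercise value = 78.7500 > continuation, so V_d = 78.7500 (exercise)
Node 0 (S = 125): continuation = 1/1.01·[0.4800·23.8119 + 0.5200·78.7500] = 51.8611; exercise value = 35.0000 ≤ continuation, so V_0 = 51.8611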